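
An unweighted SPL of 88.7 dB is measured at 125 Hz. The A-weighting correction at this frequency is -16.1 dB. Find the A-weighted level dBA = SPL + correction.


A-weighting table: 125 Hz -> -16.1 dB correction
SPL_A = SPL + correction = 88.7 + (-16.1) = 72.6 dBA


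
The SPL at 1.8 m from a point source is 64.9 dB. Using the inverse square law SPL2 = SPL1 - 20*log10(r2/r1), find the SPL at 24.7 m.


r2/r1 = 24.7/1.8 = 13.7222
Correction = 20*log10(13.7222) = 22.7485 dB
SPL2 = 64.9 - 22.7485 = 42.152 dB


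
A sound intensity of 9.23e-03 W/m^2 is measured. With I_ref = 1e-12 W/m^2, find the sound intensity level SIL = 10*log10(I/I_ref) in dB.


I / I_ref = 9.23e-03 / 1e-12 = 9.23e+09
SIL = 10 * log10(9.23e+09) = 99.652 dB


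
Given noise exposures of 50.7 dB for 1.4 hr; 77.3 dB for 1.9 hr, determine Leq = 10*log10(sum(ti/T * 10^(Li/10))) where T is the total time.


T_total = 1.4 + 1.9 = 3.3 hr
(1.4/3.3) * 10^(50.7/10) = 49844.1
(1.9/3.3) * 10^(77.3/10) = 3.092e+07
Sum = 49844.1 + 3.092e+07 = 3.09698e+07
Leq = 10*log10(3.09698e+07) = 74.909 dB


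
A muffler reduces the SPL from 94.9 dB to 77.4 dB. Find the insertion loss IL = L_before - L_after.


Insertion loss = SPL without muffler - SPL with muffler
IL = 94.9 - 77.4 = 17.5 dB


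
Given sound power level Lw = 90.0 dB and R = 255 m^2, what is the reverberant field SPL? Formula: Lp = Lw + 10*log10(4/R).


4/R = 4/255 = 0.0156863
Lp = 90.0 + 10*log10(0.0156863) = 71.955 dB


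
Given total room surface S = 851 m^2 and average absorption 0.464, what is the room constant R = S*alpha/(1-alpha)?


R = 851 * 0.464 / (1 - 0.464) = 736.69 m^2


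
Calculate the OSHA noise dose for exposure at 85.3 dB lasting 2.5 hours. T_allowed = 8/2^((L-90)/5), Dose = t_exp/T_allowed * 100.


T_allowed = 8 / 2^((85.3 - 90)/5) = 15.3482 hr
Dose = 2.5 / 15.3482 * 100 = 16.289 %


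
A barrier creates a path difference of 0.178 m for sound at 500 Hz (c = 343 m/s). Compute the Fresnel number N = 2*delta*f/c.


N = 2*delta*f/c = 2*delta/lambda, where lambda = c/f
lambda = 343 / 500 = 0.686 m
N = 2 * 0.178 / 0.686 = 0.51895


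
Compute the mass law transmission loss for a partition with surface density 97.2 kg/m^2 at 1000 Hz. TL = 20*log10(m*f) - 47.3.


m * f = 97.2 * 1000 = 97200
20*log10(97200) = 99.7533 dB
TL = 99.7533 - 47.3 = 52.453 dB


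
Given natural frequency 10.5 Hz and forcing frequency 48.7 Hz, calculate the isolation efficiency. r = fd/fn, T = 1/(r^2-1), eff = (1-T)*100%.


r = 48.7 / 10.5 = 4.6381
r^2 - 1 = 4.6381^2 - 1 = 20.512
T = 1/20.512 = 0.048752
Efficiency = (1 - 0.048752)*100 = 95.125 %


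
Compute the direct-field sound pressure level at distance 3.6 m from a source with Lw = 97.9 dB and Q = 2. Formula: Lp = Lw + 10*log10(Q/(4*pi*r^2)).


4*pi*r^2 = 4*pi*3.6^2 = 162.86 m^2
Q / (4*pi*r^2) = 2 / 162.86 = 0.0122805
Lp = 97.9 + 10*log10(0.0122805) = 78.792 dB


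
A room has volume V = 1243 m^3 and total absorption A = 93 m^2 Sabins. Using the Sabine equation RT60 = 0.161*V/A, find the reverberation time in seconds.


RT60 = 0.161 * 1243 / 93 = 2.1519 s


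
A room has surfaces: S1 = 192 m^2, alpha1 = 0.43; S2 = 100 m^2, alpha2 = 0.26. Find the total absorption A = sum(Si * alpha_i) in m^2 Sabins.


192 * 0.43 = 82.56
100 * 0.26 = 26
A_total = 82.56 + 26 = 108.56 m^2


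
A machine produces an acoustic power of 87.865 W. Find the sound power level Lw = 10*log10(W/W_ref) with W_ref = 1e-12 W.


W / W_ref = 87.865 / 1e-12 = 8.7865e+13
Lw = 10 * log10(8.7865e+13) = 139.44 dB


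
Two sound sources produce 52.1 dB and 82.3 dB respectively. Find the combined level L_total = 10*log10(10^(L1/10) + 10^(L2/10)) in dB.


10^(52.1/10) = 162181
10^(82.3/10) = 1.69824e+08
Sum = 162181 + 1.69824e+08 = 1.69986e+08
L_total = 10*log10(1.69986e+08) = 82.304 dB


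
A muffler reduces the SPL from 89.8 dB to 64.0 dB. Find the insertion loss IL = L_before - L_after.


Insertion loss = SPL without muffler - SPL with muffler
IL = 89.8 - 64.0 = 25.8 dB


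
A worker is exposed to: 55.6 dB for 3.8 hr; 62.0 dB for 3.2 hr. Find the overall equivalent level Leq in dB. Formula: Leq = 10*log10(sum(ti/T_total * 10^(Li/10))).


T_total = 3.8 + 3.2 = 7.0 hr
(3.8/7.0) * 10^(55.6/10) = 197100
(3.2/7.0) * 10^(62.0/10) = 724523
Sum = 197100 + 724523 = 921623
Leq = 10*log10(921623) = 59.646 dB


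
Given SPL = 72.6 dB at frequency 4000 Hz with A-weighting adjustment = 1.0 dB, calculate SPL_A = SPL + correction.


A-weighting table: 4000 Hz -> 1.0 dB correction
SPL_A = SPL + correction = 72.6 + (1.0) = 73.6 dBA


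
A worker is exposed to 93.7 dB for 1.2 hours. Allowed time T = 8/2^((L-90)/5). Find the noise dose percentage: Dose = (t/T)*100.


T_allowed = 8 / 2^((93.7 - 90)/5) = 4.78991 hr
Dose = 1.2 / 4.78991 * 100 = 25.053 %


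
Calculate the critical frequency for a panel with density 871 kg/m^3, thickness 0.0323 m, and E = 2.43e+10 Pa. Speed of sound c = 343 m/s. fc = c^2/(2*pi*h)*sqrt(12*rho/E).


12*rho/E = 12*871/2.43e+10 = 4.30123e-07
sqrt(12*rho/E) = sqrt(4.30123e-07) = 0.000655838
c^2/(2*pi*h) = 343^2/(2*pi*0.0323) = 579703
fc = 579703 * 0.000655838 = 380.19 Hz


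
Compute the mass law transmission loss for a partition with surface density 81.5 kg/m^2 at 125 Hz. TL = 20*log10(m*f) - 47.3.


m * f = 81.5 * 125 = 10187.5
20*log10(10187.5) = 80.1614 dB
TL = 80.1614 - 47.3 = 32.861 dB


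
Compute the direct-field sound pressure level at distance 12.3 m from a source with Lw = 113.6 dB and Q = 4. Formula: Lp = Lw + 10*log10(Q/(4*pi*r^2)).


4*pi*r^2 = 4*pi*12.3^2 = 1901.17 m^2
Q / (4*pi*r^2) = 4 / 1901.17 = 0.00210397
Lp = 113.6 + 10*log10(0.00210397) = 86.83 dB


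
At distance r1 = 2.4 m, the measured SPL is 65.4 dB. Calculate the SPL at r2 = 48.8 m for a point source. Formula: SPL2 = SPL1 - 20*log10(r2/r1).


r2/r1 = 48.8/2.4 = 20.3333
Correction = 20*log10(20.3333) = 26.1642 dB
SPL2 = 65.4 - 26.1642 = 39.236 dB


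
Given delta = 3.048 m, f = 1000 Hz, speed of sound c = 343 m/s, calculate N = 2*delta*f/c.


N = 2*delta*f/c = 2*delta/lambda, where lambda = c/f
lambda = 343 / 1000 = 0.343 m
N = 2 * 3.048 / 0.343 = 17.773


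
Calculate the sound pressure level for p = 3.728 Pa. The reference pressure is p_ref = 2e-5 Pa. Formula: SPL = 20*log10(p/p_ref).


p / p_ref = 3.728 / 2e-5 = 186400
SPL = 20 * log10(186400) = 105.41 dB


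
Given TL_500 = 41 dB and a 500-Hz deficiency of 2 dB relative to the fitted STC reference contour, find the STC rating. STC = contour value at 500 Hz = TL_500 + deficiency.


By ASTM E413, STC = value of the fitted reference contour at 500 Hz.
Contour value at 500 Hz = TL_500 + deficiency = 41 + 2 = 43
STC = 43


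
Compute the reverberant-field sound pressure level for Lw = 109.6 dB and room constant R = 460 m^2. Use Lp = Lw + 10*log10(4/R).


4/R = 4/460 = 0.00869565
Lp = 109.6 + 10*log10(0.00869565) = 88.993 dB


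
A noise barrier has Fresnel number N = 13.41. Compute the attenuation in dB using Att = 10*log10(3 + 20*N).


3 + 20*N = 3 + 20*13.41 = 271.2
Att = 10*log10(271.2) = 24.333 dB


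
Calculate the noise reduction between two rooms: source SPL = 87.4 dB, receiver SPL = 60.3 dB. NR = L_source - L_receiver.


NR = L_source - L_receiver (difference between source and receiving room levels)
NR = 87.4 - 60.3 = 27.1 dB


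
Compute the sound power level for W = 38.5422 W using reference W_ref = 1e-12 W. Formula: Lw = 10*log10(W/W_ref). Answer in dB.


W / W_ref = 38.5422 / 1e-12 = 3.85422e+13
Lw = 10 * log10(3.85422e+13) = 135.86 dB


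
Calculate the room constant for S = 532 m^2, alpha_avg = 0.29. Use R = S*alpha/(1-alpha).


R = 532 * 0.29 / (1 - 0.29) = 217.3 m^2


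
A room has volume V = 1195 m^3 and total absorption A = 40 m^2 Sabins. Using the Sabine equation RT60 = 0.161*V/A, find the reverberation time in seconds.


RT60 = 0.161 * 1195 / 40 = 4.8099 s


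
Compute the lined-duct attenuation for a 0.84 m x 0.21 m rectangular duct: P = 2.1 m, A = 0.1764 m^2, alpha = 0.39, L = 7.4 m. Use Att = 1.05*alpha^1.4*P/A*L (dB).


alpha^1.4 = 0.39^1.4 = 0.267603
Attenuation rate = 1.05 * alpha^1.4 * P / A
= 1.05 * 0.267603 * 2.1 / 0.1764 = 3.34504 dB/m
Total Att = 3.34504 * 7.4 = 24.753 dB


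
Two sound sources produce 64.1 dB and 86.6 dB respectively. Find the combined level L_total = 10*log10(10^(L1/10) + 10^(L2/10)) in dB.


10^(64.1/10) = 2.5704e+06
10^(86.6/10) = 4.57088e+08
Sum = 2.5704e+06 + 4.57088e+08 = 4.59658e+08
L_total = 10*log10(4.59658e+08) = 86.624 dB


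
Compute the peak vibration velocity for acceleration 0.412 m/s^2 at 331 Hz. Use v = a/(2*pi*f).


omega = 2*pi*f = 2*pi*331 = 2079.73 rad/s
v = a / omega = 0.412 / 2079.73 = 0.0001981 m/s


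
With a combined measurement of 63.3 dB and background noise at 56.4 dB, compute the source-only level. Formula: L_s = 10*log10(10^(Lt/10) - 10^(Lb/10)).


10^(63.3/10) = 2.13796e+06
10^(56.4/10) = 436516
Difference = 2.13796e+06 - 436516 = 1.70144e+06
L_source = 10*log10(1.70144e+06) = 62.308 dB


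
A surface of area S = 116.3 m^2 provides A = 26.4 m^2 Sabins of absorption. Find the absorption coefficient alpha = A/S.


Absorption coefficient = absorbed power / incident power
alpha = A / S = 26.4 / 116.3 = 0.227


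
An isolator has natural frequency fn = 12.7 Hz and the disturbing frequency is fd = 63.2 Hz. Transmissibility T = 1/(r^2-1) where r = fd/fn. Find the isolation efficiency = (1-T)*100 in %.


r = 63.2 / 12.7 = 4.97638
r^2 - 1 = 4.97638^2 - 1 = 23.7644
T = 1/23.7644 = 0.0420797
Efficiency = (1 - 0.0420797)*100 = 95.792 %


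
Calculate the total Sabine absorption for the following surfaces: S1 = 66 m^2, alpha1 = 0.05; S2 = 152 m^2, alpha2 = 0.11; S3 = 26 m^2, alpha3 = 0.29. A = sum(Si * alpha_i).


66 * 0.05 = 3.3
152 * 0.11 = 16.72
26 * 0.29 = 7.54
A_total = 3.3 + 16.72 + 7.54 = 27.56 m^2


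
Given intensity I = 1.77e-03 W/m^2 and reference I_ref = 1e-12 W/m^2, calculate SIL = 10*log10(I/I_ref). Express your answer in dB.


I / I_ref = 1.77e-03 / 1e-12 = 1.77e+09
SIL = 10 * log10(1.77e+09) = 92.48 dB


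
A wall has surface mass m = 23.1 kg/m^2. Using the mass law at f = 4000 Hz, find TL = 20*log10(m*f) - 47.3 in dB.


m * f = 23.1 * 4000 = 92400
20*log10(92400) = 99.3134 dB
TL = 99.3134 - 47.3 = 52.013 dB


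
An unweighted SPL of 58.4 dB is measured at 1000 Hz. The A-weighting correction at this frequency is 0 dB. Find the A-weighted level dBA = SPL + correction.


A-weighting table: 1000 Hz -> 0 dB correction
SPL_A = SPL + correction = 58.4 + (0) = 58.4 dBA


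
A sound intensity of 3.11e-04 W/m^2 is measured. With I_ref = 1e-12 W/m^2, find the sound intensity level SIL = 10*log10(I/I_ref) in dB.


I / I_ref = 3.11e-04 / 1e-12 = 3.11e+08
SIL = 10 * log10(3.11e+08) = 84.928 dB


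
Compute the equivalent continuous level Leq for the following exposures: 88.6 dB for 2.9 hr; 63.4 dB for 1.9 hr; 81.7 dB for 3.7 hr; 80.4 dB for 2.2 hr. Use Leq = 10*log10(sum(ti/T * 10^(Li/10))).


T_total = 2.9 + 1.9 + 3.7 + 2.2 = 10.7 hr
(2.9/10.7) * 10^(88.6/10) = 1.96342e+08
(1.9/10.7) * 10^(63.4/10) = 388481
(3.7/10.7) * 10^(81.7/10) = 5.11467e+07
(2.2/10.7) * 10^(80.4/10) = 2.25444e+07
Sum = 1.96342e+08 + 388481 + 5.11467e+07 + 2.25444e+07 = 2.70422e+08
Leq = 10*log10(2.70422e+08) = 84.32 dB


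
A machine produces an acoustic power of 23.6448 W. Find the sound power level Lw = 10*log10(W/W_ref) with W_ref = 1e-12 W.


W / W_ref = 23.6448 / 1e-12 = 2.36448e+13
Lw = 10 * log10(2.36448e+13) = 133.74 dB


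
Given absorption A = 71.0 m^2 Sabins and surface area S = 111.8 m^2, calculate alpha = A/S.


Absorption coefficient = absorbed power / incident power
alpha = A / S = 71.0 / 111.8 = 0.63506


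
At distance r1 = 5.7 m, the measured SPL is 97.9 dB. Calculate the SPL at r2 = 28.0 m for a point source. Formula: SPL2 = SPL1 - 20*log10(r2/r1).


r2/r1 = 28.0/5.7 = 4.91228
Correction = 20*log10(4.91228) = 13.8257 dB
SPL2 = 97.9 - 13.8257 = 84.074 dB


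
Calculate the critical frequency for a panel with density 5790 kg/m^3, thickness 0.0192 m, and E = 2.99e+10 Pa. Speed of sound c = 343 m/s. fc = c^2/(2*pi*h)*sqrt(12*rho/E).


12*rho/E = 12*5790/2.99e+10 = 2.32375e-06
sqrt(12*rho/E) = sqrt(2.32375e-06) = 0.00152439
c^2/(2*pi*h) = 343^2/(2*pi*0.0192) = 975230
fc = 975230 * 0.00152439 = 1486.6 Hz


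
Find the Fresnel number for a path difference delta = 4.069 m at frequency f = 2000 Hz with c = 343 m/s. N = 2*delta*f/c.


N = 2*delta*f/c = 2*delta/lambda, where lambda = c/f
lambda = 343 / 2000 = 0.1715 m
N = 2 * 4.069 / 0.1715 = 47.452


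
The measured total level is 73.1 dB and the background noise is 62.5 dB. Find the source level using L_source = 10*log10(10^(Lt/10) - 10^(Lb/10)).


10^(73.1/10) = 2.04174e+07
10^(62.5/10) = 1.77828e+06
Difference = 2.04174e+07 - 1.77828e+06 = 1.86391e+07
L_source = 10*log10(1.86391e+07) = 72.704 dB


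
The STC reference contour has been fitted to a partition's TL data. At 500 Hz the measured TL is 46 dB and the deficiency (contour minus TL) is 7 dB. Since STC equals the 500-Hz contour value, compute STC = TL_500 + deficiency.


By ASTM E413, STC = value of the fitted reference contour at 500 Hz.
Contour value at 500 Hz = TL_500 + deficiency = 46 + 7 = 53
STC = 53


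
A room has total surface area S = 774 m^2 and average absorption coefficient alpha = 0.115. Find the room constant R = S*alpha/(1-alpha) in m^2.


R = 774 * 0.115 / (1 - 0.115) = 100.58 m^2


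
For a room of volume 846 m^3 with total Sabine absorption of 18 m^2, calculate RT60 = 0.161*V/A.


RT60 = 0.161 * 846 / 18 = 7.567 s


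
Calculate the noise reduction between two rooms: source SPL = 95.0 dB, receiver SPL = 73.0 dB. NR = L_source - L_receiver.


NR = L_source - L_receiver (difference between source and receiving room levels)
NR = 95.0 - 73.0 = 22 dB


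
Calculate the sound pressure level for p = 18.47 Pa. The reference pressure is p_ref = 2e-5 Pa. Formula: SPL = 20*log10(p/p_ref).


p / p_ref = 18.47 / 2e-5 = 923500
SPL = 20 * log10(923500) = 119.31 dB


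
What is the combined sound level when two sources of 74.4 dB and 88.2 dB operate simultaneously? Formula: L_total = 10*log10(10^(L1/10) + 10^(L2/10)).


10^(74.4/10) = 2.75423e+07
10^(88.2/10) = 6.60693e+08
Sum = 2.75423e+07 + 6.60693e+08 = 6.88235e+08
L_total = 10*log10(6.88235e+08) = 88.377 dB


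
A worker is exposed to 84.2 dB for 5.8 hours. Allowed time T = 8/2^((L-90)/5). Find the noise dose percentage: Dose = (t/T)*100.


T_allowed = 8 / 2^((84.2 - 90)/5) = 17.8766 hr
Dose = 5.8 / 17.8766 * 100 = 32.445 %


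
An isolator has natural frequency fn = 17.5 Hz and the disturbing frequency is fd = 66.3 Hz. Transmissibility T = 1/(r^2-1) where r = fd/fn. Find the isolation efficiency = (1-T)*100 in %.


r = 66.3 / 17.5 = 3.78857
r^2 - 1 = 3.78857^2 - 1 = 13.3533
T = 1/13.3533 = 0.0748879
Efficiency = (1 - 0.0748879)*100 = 92.511 %


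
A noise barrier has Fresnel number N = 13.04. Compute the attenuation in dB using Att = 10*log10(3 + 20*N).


3 + 20*N = 3 + 20*13.04 = 263.8
Att = 10*log10(263.8) = 24.213 dB


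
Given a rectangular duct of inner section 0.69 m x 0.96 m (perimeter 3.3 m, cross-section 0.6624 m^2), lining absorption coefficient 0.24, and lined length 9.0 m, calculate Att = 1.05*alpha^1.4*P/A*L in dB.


alpha^1.4 = 0.24^1.4 = 0.135611
Attenuation rate = 1.05 * alpha^1.4 * P / A
= 1.05 * 0.135611 * 3.3 / 0.6624 = 0.709378 dB/m
Total Att = 0.709378 * 9.0 = 6.3844 dB


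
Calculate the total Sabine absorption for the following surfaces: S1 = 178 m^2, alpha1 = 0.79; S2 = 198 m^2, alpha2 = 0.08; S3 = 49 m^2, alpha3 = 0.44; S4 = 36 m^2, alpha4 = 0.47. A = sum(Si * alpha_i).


178 * 0.79 = 140.62
198 * 0.08 = 15.84
49 * 0.44 = 21.56
36 * 0.47 = 16.92
A_total = 140.62 + 15.84 + 21.56 + 16.92 = 194.94 m^2


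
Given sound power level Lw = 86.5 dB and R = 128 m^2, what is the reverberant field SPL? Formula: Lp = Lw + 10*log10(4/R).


4/R = 4/128 = 0.03125
Lp = 86.5 + 10*log10(0.03125) = 71.449 dB


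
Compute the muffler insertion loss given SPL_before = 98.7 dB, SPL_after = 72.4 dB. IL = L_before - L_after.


Insertion loss = SPL without muffler - SPL with muffler
IL = 98.7 - 72.4 = 26.3 dB


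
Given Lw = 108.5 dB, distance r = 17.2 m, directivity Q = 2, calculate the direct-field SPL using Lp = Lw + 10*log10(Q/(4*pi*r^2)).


4*pi*r^2 = 4*pi*17.2^2 = 3717.64 m^2
Q / (4*pi*r^2) = 2 / 3717.64 = 0.000537976
Lp = 108.5 + 10*log10(0.000537976) = 75.808 dB


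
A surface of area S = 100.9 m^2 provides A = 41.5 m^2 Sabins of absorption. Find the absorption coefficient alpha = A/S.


Absorption coefficient = absorbed power / incident power
alpha = A / S = 41.5 / 100.9 = 0.4113


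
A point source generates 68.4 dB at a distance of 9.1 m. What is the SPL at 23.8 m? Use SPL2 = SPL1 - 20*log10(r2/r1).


r2/r1 = 23.8/9.1 = 2.61538
Correction = 20*log10(2.61538) = 8.3507 dB
SPL2 = 68.4 - 8.3507 = 60.049 dB


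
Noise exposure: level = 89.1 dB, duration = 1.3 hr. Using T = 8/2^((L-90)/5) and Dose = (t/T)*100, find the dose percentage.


T_allowed = 8 / 2^((89.1 - 90)/5) = 9.06307 hr
Dose = 1.3 / 9.06307 * 100 = 14.344 %


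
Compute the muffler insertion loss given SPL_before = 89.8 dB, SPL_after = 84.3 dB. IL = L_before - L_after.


Insertion loss = SPL without muffler - SPL with muffler
IL = 89.8 - 84.3 = 5.5 dB


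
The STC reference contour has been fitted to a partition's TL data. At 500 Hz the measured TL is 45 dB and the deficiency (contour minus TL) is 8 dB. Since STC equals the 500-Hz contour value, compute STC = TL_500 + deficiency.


By ASTM E413, STC = value of the fitted reference contour at 500 Hz.
Contour value at 500 Hz = TL_500 + deficiency = 45 + 8 = 53
STC = 53


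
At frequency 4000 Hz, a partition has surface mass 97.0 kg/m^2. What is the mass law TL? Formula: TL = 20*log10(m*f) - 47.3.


m * f = 97.0 * 4000 = 388000
20*log10(388000) = 111.777 dB
TL = 111.777 - 47.3 = 64.477 dB


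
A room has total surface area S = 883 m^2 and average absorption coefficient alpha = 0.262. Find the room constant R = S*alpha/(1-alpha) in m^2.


R = 883 * 0.262 / (1 - 0.262) = 313.48 m^2


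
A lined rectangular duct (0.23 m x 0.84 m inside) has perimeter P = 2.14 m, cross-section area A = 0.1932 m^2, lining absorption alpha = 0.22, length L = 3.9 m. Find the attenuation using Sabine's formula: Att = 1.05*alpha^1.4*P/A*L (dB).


alpha^1.4 = 0.22^1.4 = 0.120058
Attenuation rate = 1.05 * alpha^1.4 * P / A
= 1.05 * 0.120058 * 2.14 / 0.1932 = 1.39633 dB/m
Total Att = 1.39633 * 3.9 = 5.4457 dB


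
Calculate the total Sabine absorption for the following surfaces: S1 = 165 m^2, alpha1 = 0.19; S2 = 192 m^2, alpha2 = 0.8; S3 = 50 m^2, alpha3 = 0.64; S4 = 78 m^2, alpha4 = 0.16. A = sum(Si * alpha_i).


165 * 0.19 = 31.35
192 * 0.8 = 153.6
50 * 0.64 = 32
78 * 0.16 = 12.48
A_total = 31.35 + 153.6 + 32 + 12.48 = 229.43 m^2


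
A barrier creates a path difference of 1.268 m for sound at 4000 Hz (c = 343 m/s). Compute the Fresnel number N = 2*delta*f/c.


N = 2*delta*f/c = 2*delta/lambda, where lambda = c/f
lambda = 343 / 4000 = 0.08575 m
N = 2 * 1.268 / 0.08575 = 29.574


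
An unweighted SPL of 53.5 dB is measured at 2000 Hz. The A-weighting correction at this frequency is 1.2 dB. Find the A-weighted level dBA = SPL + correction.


A-weighting table: 2000 Hz -> 1.2 dB correction
SPL_A = SPL + correction = 53.5 + (1.2) = 54.7 dBA


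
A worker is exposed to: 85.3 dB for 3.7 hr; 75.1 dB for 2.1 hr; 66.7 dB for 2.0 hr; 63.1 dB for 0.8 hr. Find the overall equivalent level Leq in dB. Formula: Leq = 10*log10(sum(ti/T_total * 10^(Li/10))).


T_total = 3.7 + 2.1 + 2.0 + 0.8 = 8.6 hr
(3.7/8.6) * 10^(85.3/10) = 1.45782e+08
(2.1/8.6) * 10^(75.1/10) = 7.90171e+06
(2.0/8.6) * 10^(66.7/10) = 1.08776e+06
(0.8/8.6) * 10^(63.1/10) = 189929
Sum = 1.45782e+08 + 7.90171e+06 + 1.08776e+06 + 189929 = 1.54961e+08
Leq = 10*log10(1.54961e+08) = 81.902 dB


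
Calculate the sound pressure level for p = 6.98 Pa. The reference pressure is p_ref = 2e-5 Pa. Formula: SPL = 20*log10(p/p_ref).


p / p_ref = 6.98 / 2e-5 = 349000
SPL = 20 * log10(349000) = 110.86 dB


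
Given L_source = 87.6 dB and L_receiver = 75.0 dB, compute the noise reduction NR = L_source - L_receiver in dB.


NR = L_source - L_receiver (difference between source and receiving room levels)
NR = 87.6 - 75.0 = 12.6 dB


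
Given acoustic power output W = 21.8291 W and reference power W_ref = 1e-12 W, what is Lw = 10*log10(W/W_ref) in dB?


W / W_ref = 21.8291 / 1e-12 = 2.18291e+13
Lw = 10 * log10(2.18291e+13) = 133.39 dB


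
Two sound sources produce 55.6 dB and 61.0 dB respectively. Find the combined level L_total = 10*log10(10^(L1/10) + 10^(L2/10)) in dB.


10^(55.6/10) = 363078
10^(61.0/10) = 1.25893e+06
Sum = 363078 + 1.25893e+06 = 1.62201e+06
L_total = 10*log10(1.62201e+06) = 62.101 dB


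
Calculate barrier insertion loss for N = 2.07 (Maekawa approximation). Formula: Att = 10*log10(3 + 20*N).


3 + 20*N = 3 + 20*2.07 = 44.4
Att = 10*log10(44.4) = 16.474 dB


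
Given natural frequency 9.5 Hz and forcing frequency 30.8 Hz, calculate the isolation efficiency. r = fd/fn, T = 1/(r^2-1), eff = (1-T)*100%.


r = 30.8 / 9.5 = 3.24211
r^2 - 1 = 3.24211^2 - 1 = 9.51128
T = 1/9.51128 = 0.105138
Efficiency = (1 - 0.105138)*100 = 89.486 %


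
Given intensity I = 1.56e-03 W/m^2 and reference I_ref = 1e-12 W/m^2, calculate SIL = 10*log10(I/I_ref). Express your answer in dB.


I / I_ref = 1.56e-03 / 1e-12 = 1.56e+09
SIL = 10 * log10(1.56e+09) = 91.931 dB


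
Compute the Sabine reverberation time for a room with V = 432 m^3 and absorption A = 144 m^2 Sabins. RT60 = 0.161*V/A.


RT60 = 0.161 * 432 / 144 = 0.483 s


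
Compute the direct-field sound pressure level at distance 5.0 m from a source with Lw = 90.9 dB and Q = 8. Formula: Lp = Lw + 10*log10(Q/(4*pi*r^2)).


4*pi*r^2 = 4*pi*5.0^2 = 314.159 m^2
Q / (4*pi*r^2) = 8 / 314.159 = 0.0254648
Lp = 90.9 + 10*log10(0.0254648) = 74.959 dB


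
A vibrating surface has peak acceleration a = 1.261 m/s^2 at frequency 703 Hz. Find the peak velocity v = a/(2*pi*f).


omega = 2*pi*f = 2*pi*703 = 4417.08 rad/s
v = a / omega = 1.261 / 4417.08 = 0.00028548 m/s


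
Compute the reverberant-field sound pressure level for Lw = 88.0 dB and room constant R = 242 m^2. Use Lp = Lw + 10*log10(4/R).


4/R = 4/242 = 0.0165289
Lp = 88.0 + 10*log10(0.0165289) = 70.182 dB


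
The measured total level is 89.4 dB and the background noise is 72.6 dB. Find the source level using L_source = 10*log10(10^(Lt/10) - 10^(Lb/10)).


10^(89.4/10) = 8.70964e+08
10^(72.6/10) = 1.8197e+07
Difference = 8.70964e+08 - 1.8197e+07 = 8.52767e+08
L_source = 10*log10(8.52767e+08) = 89.308 dB


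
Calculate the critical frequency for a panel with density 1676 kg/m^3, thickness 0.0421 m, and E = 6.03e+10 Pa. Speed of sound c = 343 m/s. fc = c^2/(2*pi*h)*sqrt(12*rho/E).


12*rho/E = 12*1676/6.03e+10 = 3.33532e-07
sqrt(12*rho/E) = sqrt(3.33532e-07) = 0.000577522
c^2/(2*pi*h) = 343^2/(2*pi*0.0421) = 444761
fc = 444761 * 0.000577522 = 256.86 Hz


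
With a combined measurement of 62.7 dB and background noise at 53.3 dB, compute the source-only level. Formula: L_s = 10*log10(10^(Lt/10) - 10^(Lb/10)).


10^(62.7/10) = 1.86209e+06
10^(53.3/10) = 213796
Difference = 1.86209e+06 - 213796 = 1.64829e+06
L_source = 10*log10(1.64829e+06) = 62.17 dB


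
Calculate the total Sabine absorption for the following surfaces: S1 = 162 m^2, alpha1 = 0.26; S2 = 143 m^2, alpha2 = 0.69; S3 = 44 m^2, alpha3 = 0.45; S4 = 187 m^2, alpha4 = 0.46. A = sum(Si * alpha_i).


162 * 0.26 = 42.12
143 * 0.69 = 98.67
44 * 0.45 = 19.8
187 * 0.46 = 86.02
A_total = 42.12 + 98.67 + 19.8 + 86.02 = 246.61 m^2


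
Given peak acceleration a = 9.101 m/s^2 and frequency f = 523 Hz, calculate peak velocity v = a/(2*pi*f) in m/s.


omega = 2*pi*f = 2*pi*523 = 3286.11 rad/s
v = a / omega = 9.101 / 3286.11 = 0.0027695 m/s


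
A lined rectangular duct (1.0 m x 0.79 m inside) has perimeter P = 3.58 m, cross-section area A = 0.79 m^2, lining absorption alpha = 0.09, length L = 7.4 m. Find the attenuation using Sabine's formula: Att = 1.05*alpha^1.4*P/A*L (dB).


alpha^1.4 = 0.09^1.4 = 0.034351
Attenuation rate = 1.05 * alpha^1.4 * P / A
= 1.05 * 0.034351 * 3.58 / 0.79 = 0.16345 dB/m
Total Att = 0.16345 * 7.4 = 1.2095 dB


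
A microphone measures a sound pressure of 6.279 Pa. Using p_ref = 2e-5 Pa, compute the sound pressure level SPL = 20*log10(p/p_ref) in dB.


p / p_ref = 6.279 / 2e-5 = 313950
SPL = 20 * log10(313950) = 109.94 dB


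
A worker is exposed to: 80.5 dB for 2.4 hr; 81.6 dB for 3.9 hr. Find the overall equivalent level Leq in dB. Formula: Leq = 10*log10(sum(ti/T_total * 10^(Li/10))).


T_total = 2.4 + 3.9 = 6.3 hr
(2.4/6.3) * 10^(80.5/10) = 4.27436e+07
(3.9/6.3) * 10^(81.6/10) = 8.94796e+07
Sum = 4.27436e+07 + 8.94796e+07 = 1.32223e+08
Leq = 10*log10(1.32223e+08) = 81.213 dB


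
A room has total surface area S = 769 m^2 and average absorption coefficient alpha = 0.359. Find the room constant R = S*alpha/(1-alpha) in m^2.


R = 769 * 0.359 / (1 - 0.359) = 430.69 m^2


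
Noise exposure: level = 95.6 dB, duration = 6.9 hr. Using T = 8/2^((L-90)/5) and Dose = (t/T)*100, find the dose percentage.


T_allowed = 8 / 2^((95.6 - 90)/5) = 3.68075 hr
Dose = 6.9 / 3.68075 * 100 = 187.46 %


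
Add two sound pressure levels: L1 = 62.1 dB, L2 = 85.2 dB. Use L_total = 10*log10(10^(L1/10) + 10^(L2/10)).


10^(62.1/10) = 1.62181e+06
10^(85.2/10) = 3.31131e+08
Sum = 1.62181e+06 + 3.31131e+08 = 3.32753e+08
L_total = 10*log10(3.32753e+08) = 85.221 dB


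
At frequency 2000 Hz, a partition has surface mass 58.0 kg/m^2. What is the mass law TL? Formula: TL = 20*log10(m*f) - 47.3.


m * f = 58.0 * 2000 = 116000
20*log10(116000) = 101.289 dB
TL = 101.289 - 47.3 = 53.989 dB


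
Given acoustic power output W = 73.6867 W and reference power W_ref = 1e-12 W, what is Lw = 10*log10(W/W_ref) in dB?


W / W_ref = 73.6867 / 1e-12 = 7.36867e+13
Lw = 10 * log10(7.36867e+13) = 138.67 dB


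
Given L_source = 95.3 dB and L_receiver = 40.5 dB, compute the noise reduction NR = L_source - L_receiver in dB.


NR = L_source - L_receiver (difference between source and receiving room levels)
NR = 95.3 - 40.5 = 54.8 dB


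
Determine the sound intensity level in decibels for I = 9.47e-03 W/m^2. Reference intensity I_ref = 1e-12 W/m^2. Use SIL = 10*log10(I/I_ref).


I / I_ref = 9.47e-03 / 1e-12 = 9.47e+09
SIL = 10 * log10(9.47e+09) = 99.763 dB


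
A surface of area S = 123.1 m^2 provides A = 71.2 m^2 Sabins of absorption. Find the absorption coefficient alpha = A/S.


Absorption coefficient = absorbed power / incident power
alpha = A / S = 71.2 / 123.1 = 0.57839


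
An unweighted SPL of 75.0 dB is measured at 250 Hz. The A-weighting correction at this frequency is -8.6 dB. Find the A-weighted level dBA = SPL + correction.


A-weighting table: 250 Hz -> -8.6 dB correction
SPL_A = SPL + correction = 75.0 + (-8.6) = 66.4 dBA


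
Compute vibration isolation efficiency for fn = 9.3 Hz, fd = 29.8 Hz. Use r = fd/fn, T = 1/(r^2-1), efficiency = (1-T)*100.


r = 29.8 / 9.3 = 3.2043
r^2 - 1 = 3.2043^2 - 1 = 9.26754
T = 1/9.26754 = 0.107903
Efficiency = (1 - 0.107903)*100 = 89.21 %


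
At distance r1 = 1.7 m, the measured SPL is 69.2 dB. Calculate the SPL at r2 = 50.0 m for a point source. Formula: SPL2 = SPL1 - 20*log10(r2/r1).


r2/r1 = 50.0/1.7 = 29.4118
Correction = 20*log10(29.4118) = 29.3704 dB
SPL2 = 69.2 - 29.3704 = 39.83 dB


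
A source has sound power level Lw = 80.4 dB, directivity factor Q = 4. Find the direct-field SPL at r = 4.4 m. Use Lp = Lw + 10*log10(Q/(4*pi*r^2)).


4*pi*r^2 = 4*pi*4.4^2 = 243.285 m^2
Q / (4*pi*r^2) = 4 / 243.285 = 0.0164416
Lp = 80.4 + 10*log10(0.0164416) = 62.559 dB


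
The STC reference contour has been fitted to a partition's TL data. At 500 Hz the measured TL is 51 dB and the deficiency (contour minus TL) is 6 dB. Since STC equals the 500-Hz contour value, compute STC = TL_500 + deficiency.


By ASTM E413, STC = value of the fitted reference contour at 500 Hz.
Contour value at 500 Hz = TL_500 + deficiency = 51 + 6 = 57
STC = 57


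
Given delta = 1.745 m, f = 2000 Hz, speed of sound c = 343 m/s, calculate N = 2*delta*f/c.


N = 2*delta*f/c = 2*delta/lambda, where lambda = c/f
lambda = 343 / 2000 = 0.1715 m
N = 2 * 1.745 / 0.1715 = 20.35


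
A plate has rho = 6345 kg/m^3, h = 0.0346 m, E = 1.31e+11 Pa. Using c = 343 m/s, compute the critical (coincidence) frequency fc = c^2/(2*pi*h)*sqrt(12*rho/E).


12*rho/E = 12*6345/1.31e+11 = 5.81221e-07
sqrt(12*rho/E) = sqrt(5.81221e-07) = 0.000762379
c^2/(2*pi*h) = 343^2/(2*pi*0.0346) = 541168
fc = 541168 * 0.000762379 = 412.58 Hz


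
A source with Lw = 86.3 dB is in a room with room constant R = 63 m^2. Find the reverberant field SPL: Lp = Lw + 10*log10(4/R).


4/R = 4/63 = 0.0634921
Lp = 86.3 + 10*log10(0.0634921) = 74.327 dB


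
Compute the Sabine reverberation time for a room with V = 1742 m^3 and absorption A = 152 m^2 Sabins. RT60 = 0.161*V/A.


RT60 = 0.161 * 1742 / 152 = 1.8451 s


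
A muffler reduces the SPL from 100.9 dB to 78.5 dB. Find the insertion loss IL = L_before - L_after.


Insertion loss = SPL without muffler - SPL with muffler
IL = 100.9 - 78.5 = 22.4 dB


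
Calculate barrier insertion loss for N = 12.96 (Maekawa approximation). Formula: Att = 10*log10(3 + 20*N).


3 + 20*N = 3 + 20*12.96 = 262.2
Att = 10*log10(262.2) = 24.186 dB


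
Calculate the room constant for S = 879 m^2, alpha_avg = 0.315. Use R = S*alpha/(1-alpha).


R = 879 * 0.315 / (1 - 0.315) = 404.21 m^2


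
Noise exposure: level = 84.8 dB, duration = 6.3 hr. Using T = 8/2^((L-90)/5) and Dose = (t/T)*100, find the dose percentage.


T_allowed = 8 / 2^((84.8 - 90)/5) = 16.4498 hr
Dose = 6.3 / 16.4498 * 100 = 38.298 %


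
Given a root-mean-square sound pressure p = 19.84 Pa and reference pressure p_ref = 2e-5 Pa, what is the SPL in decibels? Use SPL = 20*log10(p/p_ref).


p / p_ref = 19.84 / 2e-5 = 992000
SPL = 20 * log10(992000) = 119.93 dB


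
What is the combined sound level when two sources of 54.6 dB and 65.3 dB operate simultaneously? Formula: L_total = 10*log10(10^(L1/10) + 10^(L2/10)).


10^(54.6/10) = 288403
10^(65.3/10) = 3.38844e+06
Sum = 288403 + 3.38844e+06 = 3.67684e+06
L_total = 10*log10(3.67684e+06) = 65.655 dB


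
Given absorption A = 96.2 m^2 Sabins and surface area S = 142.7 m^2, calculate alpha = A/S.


Absorption coefficient = absorbed power / incident power
alpha = A / S = 96.2 / 142.7 = 0.67414


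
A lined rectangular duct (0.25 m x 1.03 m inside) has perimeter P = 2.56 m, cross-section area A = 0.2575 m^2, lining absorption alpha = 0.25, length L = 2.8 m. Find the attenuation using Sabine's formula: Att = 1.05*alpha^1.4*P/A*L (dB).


alpha^1.4 = 0.25^1.4 = 0.143587
Attenuation rate = 1.05 * alpha^1.4 * P / A
= 1.05 * 0.143587 * 2.56 / 0.2575 = 1.49888 dB/m
Total Att = 1.49888 * 2.8 = 4.1969 dB


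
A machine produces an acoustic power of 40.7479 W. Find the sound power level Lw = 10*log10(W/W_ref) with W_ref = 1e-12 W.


W / W_ref = 40.7479 / 1e-12 = 4.07479e+13
Lw = 10 * log10(4.07479e+13) = 136.1 dB


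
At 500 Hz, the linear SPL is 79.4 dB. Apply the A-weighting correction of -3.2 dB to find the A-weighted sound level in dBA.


A-weighting table: 500 Hz -> -3.2 dB correction
SPL_A = SPL + correction = 79.4 + (-3.2) = 76.2 dBA


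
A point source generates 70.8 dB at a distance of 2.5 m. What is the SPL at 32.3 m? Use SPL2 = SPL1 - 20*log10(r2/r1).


r2/r1 = 32.3/2.5 = 12.92
Correction = 20*log10(12.92) = 22.2253 dB
SPL2 = 70.8 - 22.2253 = 48.575 dB


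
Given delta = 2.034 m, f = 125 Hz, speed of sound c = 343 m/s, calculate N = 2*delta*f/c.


N = 2*delta*f/c = 2*delta/lambda, where lambda = c/f
lambda = 343 / 125 = 2.744 m
N = 2 * 2.034 / 2.744 = 1.4825


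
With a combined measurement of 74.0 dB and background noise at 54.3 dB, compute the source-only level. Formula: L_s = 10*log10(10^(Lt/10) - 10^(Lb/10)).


10^(74.0/10) = 2.51189e+07
10^(54.3/10) = 269153
Difference = 2.51189e+07 - 269153 = 2.48497e+07
L_source = 10*log10(2.48497e+07) = 73.953 dB


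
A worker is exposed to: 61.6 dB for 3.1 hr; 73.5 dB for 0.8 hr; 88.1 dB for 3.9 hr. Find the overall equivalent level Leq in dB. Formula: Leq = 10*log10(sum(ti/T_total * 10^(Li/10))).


T_total = 3.1 + 0.8 + 3.9 = 7.8 hr
(3.1/7.8) * 10^(61.6/10) = 574470
(0.8/7.8) * 10^(73.5/10) = 2.29612e+06
(3.9/7.8) * 10^(88.1/10) = 3.22827e+08
Sum = 574470 + 2.29612e+06 + 3.22827e+08 = 3.25698e+08
Leq = 10*log10(3.25698e+08) = 85.128 dB


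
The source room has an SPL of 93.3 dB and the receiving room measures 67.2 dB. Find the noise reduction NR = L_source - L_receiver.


NR = L_source - L_receiver (difference between source and receiving room levels)
NR = 93.3 - 67.2 = 26.1 dB


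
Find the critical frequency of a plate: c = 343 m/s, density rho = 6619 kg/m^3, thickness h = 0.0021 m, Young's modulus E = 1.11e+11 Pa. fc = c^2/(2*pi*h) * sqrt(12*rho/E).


12*rho/E = 12*6619/1.11e+11 = 7.15568e-07
sqrt(12*rho/E) = sqrt(7.15568e-07) = 0.000845913
c^2/(2*pi*h) = 343^2/(2*pi*0.0021) = 8.91639e+06
fc = 8.91639e+06 * 0.000845913 = 7542.5 Hz


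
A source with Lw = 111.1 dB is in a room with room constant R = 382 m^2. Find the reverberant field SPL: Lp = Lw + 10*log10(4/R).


4/R = 4/382 = 0.0104712
Lp = 111.1 + 10*log10(0.0104712) = 91.3 dB


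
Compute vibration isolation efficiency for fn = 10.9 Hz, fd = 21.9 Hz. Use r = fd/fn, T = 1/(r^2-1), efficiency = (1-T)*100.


r = 21.9 / 10.9 = 2.00917
r^2 - 1 = 2.00917^2 - 1 = 3.03676
T = 1/3.03676 = 0.329298
Efficiency = (1 - 0.329298)*100 = 67.07 %


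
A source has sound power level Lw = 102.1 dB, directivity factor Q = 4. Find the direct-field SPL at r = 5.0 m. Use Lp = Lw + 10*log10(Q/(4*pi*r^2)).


4*pi*r^2 = 4*pi*5.0^2 = 314.159 m^2
Q / (4*pi*r^2) = 4 / 314.159 = 0.0127324
Lp = 102.1 + 10*log10(0.0127324) = 83.149 dB


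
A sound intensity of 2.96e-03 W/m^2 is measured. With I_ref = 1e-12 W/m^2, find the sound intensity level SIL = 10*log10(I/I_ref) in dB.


I / I_ref = 2.96e-03 / 1e-12 = 2.96e+09
SIL = 10 * log10(2.96e+09) = 94.713 dB


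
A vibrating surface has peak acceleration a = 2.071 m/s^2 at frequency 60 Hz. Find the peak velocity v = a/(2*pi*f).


omega = 2*pi*f = 2*pi*60 = 376.991 rad/s
v = a / omega = 2.071 / 376.991 = 0.0054935 m/s


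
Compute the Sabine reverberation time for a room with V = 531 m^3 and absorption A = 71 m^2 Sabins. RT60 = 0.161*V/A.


RT60 = 0.161 * 531 / 71 = 1.2041 s


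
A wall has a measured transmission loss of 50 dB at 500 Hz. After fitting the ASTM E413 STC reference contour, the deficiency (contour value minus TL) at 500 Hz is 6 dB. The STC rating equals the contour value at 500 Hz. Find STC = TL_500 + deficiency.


By ASTM E413, STC = value of the fitted reference contour at 500 Hz.
Contour value at 500 Hz = TL_500 + deficiency = 50 + 6 = 56
STC = 56


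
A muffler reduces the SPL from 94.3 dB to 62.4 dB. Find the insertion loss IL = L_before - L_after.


Insertion loss = SPL without muffler - SPL with muffler
IL = 94.3 - 62.4 = 31.9 dB


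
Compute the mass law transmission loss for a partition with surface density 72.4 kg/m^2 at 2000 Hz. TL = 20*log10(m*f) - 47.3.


m * f = 72.4 * 2000 = 144800
20*log10(144800) = 103.215 dB
TL = 103.215 - 47.3 = 55.915 dB


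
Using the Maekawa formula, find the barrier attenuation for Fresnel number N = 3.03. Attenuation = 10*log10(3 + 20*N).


3 + 20*N = 3 + 20*3.03 = 63.6
Att = 10*log10(63.6) = 18.035 dB


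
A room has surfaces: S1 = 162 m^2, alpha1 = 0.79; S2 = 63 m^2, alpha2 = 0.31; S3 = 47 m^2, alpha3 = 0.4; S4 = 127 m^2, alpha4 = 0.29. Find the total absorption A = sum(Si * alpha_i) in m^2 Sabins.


162 * 0.79 = 127.98
63 * 0.31 = 19.53
47 * 0.4 = 18.8
127 * 0.29 = 36.83
A_total = 127.98 + 19.53 + 18.8 + 36.83 = 203.14 m^2


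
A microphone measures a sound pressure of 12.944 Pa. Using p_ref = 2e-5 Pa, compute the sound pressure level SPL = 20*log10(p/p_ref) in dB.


p / p_ref = 12.944 / 2e-5 = 647200
SPL = 20 * log10(647200) = 116.22 dB


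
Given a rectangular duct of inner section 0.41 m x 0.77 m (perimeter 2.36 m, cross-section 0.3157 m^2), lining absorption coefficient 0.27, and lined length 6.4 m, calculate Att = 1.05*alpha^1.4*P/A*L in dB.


alpha^1.4 = 0.27^1.4 = 0.159922
Attenuation rate = 1.05 * alpha^1.4 * P / A
= 1.05 * 0.159922 * 2.36 / 0.3157 = 1.25526 dB/m
Total Att = 1.25526 * 6.4 = 8.0337 dB


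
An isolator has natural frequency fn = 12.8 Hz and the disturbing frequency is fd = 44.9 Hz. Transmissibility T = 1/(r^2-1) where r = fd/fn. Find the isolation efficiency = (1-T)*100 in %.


r = 44.9 / 12.8 = 3.50781
r^2 - 1 = 3.50781^2 - 1 = 11.3047
T = 1/11.3047 = 0.0884588
Efficiency = (1 - 0.0884588)*100 = 91.154 %


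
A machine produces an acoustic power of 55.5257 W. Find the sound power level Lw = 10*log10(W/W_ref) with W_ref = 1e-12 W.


W / W_ref = 55.5257 / 1e-12 = 5.55257e+13
Lw = 10 * log10(5.55257e+13) = 137.44 dB


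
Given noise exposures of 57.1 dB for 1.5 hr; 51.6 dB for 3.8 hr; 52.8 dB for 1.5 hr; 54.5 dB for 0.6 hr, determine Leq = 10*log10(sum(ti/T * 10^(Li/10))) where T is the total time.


T_total = 1.5 + 3.8 + 1.5 + 0.6 = 7.4 hr
(1.5/7.4) * 10^(57.1/10) = 103958
(3.8/7.4) * 10^(51.6/10) = 74225.3
(1.5/7.4) * 10^(52.8/10) = 38624.2
(0.6/7.4) * 10^(54.5/10) = 22851.8
Sum = 103958 + 74225.3 + 38624.2 + 22851.8 = 239659
Leq = 10*log10(239659) = 53.796 dB


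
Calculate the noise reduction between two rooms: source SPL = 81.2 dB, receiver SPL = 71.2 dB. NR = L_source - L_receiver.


NR = L_source - L_receiver (difference between source and receiving room levels)
NR = 81.2 - 71.2 = 10 dB


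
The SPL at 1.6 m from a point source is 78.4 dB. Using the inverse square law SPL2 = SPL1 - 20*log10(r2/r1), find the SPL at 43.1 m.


r2/r1 = 43.1/1.6 = 26.9375
Correction = 20*log10(26.9375) = 28.6071 dB
SPL2 = 78.4 - 28.6071 = 49.793 dB


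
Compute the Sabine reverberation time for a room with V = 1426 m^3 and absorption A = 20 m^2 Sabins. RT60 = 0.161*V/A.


RT60 = 0.161 * 1426 / 20 = 11.479 s


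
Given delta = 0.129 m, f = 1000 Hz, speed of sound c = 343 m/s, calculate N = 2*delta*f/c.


N = 2*delta*f/c = 2*delta/lambda, where lambda = c/f
lambda = 343 / 1000 = 0.343 m
N = 2 * 0.129 / 0.343 = 0.75219


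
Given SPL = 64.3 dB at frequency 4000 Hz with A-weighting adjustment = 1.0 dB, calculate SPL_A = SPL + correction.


A-weighting table: 4000 Hz -> 1.0 dB correction
SPL_A = SPL + correction = 64.3 + (1.0) = 65.3 dBA


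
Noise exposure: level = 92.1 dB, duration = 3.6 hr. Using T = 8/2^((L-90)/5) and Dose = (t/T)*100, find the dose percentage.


T_allowed = 8 / 2^((92.1 - 90)/5) = 5.9794 hr
Dose = 3.6 / 5.9794 * 100 = 60.207 %


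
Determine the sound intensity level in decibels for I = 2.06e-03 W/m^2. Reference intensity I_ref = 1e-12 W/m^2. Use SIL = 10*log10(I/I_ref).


I / I_ref = 2.06e-03 / 1e-12 = 2.06e+09
SIL = 10 * log10(2.06e+09) = 93.139 dB


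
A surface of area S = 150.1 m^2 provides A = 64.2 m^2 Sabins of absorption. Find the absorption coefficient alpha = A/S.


Absorption coefficient = absorbed power / incident power
alpha = A / S = 64.2 / 150.1 = 0.42771


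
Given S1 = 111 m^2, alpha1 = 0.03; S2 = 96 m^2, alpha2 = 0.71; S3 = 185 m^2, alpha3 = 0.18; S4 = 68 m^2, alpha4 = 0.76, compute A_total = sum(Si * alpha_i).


111 * 0.03 = 3.33
96 * 0.71 = 68.16
185 * 0.18 = 33.3
68 * 0.76 = 51.68
A_total = 3.33 + 68.16 + 33.3 + 51.68 = 156.47 m^2
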